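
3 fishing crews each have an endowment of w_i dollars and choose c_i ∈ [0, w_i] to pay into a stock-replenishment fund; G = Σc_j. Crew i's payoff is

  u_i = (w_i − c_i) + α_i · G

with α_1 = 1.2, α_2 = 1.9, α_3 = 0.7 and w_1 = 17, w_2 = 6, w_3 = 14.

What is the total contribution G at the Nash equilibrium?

23

∂u_i/∂c_i = α_i − 1, so crew i contributes w_i if α_i > 1, else 0.
α_i > 1 for i ∈ {1, 2}; NE contributions (17, 6, 0), G = 23.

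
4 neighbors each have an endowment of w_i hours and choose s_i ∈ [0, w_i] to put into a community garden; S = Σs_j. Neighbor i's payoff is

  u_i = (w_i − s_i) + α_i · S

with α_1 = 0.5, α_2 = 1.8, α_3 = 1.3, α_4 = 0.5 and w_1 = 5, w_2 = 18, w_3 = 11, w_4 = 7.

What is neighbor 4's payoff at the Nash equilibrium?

21.5

∂u_i/∂s_i = α_i − 1, so neighbor i contributes w_i if α_i > 1, else 0.
α_i > 1 for i ∈ {2, 3}; NE contributions (0, 18, 11, 0), S = 29.
u_4 = (7 − 0) + 0.5·29 = 21.5.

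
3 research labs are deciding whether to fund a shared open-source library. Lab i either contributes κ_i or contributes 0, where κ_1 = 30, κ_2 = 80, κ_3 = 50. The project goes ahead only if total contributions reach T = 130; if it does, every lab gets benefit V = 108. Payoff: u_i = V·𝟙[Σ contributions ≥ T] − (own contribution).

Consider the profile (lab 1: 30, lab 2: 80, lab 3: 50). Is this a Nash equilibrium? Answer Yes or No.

Total = 160 ≥ 130: provided.
Lab 1 (pledges 30, payoff 78): dropping to 0 → total 130, payoff 108. Profitable deviation.

No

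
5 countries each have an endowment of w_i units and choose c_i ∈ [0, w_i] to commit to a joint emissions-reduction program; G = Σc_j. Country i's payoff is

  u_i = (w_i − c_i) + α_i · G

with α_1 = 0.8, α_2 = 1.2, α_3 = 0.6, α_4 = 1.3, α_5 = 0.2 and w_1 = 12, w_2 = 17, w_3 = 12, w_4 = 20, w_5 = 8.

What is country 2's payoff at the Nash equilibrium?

44.4

∂u_i/∂c_i = α_i − 1, so country i contributes w_i if α_i > 1, else 0.
α_i > 1 for i ∈ {2, 4}; NE contributions (0, 17, 0, 20, 0), G = 37.
u_2 = (17 − 17) + 1.2·37 = 44.4.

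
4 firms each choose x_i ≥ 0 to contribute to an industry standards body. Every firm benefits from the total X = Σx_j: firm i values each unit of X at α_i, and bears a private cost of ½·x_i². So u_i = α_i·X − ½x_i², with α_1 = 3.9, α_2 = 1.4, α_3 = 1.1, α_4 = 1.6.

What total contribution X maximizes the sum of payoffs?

Planner FOC: ∂(Σu_j)/∂x_i = (Σα_j) − x_i = 0, so x_i^SO = Σα_j = 8 for every i; X^SO = 32.

32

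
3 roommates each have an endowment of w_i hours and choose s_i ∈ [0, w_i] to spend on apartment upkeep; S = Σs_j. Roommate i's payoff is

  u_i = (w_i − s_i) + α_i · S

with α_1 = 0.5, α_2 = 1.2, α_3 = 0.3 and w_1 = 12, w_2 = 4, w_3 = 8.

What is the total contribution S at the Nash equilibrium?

4

∂u_i/∂s_i = α_i − 1, so roommate i contributes w_i if α_i > 1, else 0.
α_i > 1 for i ∈ {2}; NE contributions (0, 4, 0), S = 4.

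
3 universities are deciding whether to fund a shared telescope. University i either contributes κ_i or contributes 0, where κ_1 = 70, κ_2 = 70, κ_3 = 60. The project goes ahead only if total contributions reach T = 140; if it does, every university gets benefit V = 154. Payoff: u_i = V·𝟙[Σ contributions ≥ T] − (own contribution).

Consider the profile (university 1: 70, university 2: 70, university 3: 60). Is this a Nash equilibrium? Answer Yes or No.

No

Total = 200 ≥ 140: provided.
University 1 (pledges 70, payoff 84): dropping to 0 → total 130, payoff 0. No gain.
University 2 (pledges 70, payoff 84): dropping to 0 → total 130, payoff 0. No gain.
University 3 (pledges 60, payoff 94): dropping to 0 → total 140, payoff 154. Profitable deviation.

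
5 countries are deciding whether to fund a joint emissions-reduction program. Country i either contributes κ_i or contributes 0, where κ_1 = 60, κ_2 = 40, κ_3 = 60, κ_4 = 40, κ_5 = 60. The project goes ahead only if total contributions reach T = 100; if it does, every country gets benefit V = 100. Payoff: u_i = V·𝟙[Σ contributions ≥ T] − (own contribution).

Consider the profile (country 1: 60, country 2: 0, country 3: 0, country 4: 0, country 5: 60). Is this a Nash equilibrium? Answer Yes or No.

Total = 120 ≥ 100: provided.
Country 1 (pledges 60, payoff 40): dropping to 0 → total 60, payoff 0. No gain.
Country 2 (pledges 0, payoff 100): pledging 40 → total 160, payoff 60. No gain.
Country 3 (pledges 0, payoff 100): pledging 60 → total 180, payoff 40. No gain.
Country 4 (pledges 0, payoff 100): pledging 40 → total 160, payoff 60. No gain.
Country 5 (pledges 60, payoff 40): dropping to 0 → total 60, payoff 0. No gain.

Yes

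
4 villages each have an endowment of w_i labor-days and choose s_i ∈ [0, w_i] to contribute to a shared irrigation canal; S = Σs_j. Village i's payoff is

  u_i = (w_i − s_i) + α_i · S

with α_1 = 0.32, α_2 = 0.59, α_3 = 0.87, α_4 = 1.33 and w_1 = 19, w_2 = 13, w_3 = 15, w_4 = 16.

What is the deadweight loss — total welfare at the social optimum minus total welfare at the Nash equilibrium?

∂u_i/∂s_i = α_i − 1, so village i contributes w_i if α_i > 1, else 0.
α_i > 1 for i ∈ {4}; NE contributions (0, 0, 0, 16), S = 16.
W^NE = Σw_i − S^NE + (Σα_i)·S^NE = 63 + 2.11·16 = 96.76.
Planner: ∂(Σu_j)/∂s_i = Σα_j − 1 = 2.11 > 0, so everyone contributes w_i; S^SO = 63, W^SO = 63 + 2.11·63 = 195.93.
Deadweight loss = 99.17.

99.17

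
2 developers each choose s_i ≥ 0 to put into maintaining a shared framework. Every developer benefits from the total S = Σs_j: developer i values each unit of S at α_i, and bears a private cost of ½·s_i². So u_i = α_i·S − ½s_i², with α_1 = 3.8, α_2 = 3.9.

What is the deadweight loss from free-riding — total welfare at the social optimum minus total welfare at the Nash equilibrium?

Developer i's FOC: ∂u_i/∂s_i = α_i − s_i = 0, so s_i* = α_i.
NE contributions = (3.8, 3.9); S = 7.7.
W^NE = (Σα)·S − ½Σα_i² = 7.7² − ½·29.65 = 44.465.
Planner sets s_i = Σα_j = 7.7 for every i, so S^SO = 2·7.7 = 15.4.
W^SO = (Σα)·S^SO − ½·2·(Σα)² = (2/2)·7.7² = 59.29.
Deadweight loss = W^SO − W^NE = 14.825.

14.825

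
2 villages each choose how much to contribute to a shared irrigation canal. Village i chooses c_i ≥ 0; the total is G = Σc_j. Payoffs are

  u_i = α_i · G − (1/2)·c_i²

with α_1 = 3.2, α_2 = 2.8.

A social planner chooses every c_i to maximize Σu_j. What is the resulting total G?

Planner FOC: ∂(Σu_j)/∂c_i = (Σα_j) − c_i = 0, so c_i^SO = Σα_j = 6 for every i; G^SO = 12.

12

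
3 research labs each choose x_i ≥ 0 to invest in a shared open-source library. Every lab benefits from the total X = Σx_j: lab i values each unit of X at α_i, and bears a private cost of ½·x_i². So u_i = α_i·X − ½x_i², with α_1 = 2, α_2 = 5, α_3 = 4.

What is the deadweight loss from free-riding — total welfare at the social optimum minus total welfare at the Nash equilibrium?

Lab i's FOC: ∂u_i/∂x_i = α_i − x_i = 0, so x_i* = α_i.
NE contributions = (2, 5, 4); X = 11.
W^NE = (Σα)·X − ½Σα_i² = 11² − ½·45 = 98.5.
Planner sets x_i = Σα_j = 11 for every i, so X^SO = 3·11 = 33.
W^SO = (Σα)·X^SO − ½·3·(Σα)² = (3/2)·11² = 181.5.
Deadweight loss = W^SO − W^NE = 83.

83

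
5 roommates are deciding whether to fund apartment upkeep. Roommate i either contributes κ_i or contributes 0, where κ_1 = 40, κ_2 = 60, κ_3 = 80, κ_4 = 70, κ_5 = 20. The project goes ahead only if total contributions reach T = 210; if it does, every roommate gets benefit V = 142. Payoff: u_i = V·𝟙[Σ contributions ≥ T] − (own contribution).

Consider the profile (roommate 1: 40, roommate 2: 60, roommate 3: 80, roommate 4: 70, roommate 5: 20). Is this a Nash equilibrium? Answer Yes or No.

No

Total = 270 ≥ 210: provided.
Roommate 1 (pledges 40, payoff 102): dropping to 0 → total 230, payoff 142. Profitable deviation.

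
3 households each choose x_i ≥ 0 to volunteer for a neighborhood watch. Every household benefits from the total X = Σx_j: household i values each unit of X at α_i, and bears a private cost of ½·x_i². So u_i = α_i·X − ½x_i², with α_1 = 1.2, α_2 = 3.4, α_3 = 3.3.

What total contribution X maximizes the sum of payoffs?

Planner FOC: ∂(Σu_j)/∂x_i = (Σα_j) − x_i = 0, so x_i^SO = Σα_j = 7.9 for every i; X^SO = 23.7.

23.7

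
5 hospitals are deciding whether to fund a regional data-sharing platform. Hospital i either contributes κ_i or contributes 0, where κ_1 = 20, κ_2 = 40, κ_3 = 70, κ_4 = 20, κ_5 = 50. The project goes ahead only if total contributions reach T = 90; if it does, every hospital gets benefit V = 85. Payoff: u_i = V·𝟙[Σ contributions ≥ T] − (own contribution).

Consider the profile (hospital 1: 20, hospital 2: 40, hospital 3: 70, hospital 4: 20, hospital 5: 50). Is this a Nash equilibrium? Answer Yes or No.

No

Total = 200 ≥ 90: provided.
Hospital 1 (pledges 20, payoff 65): dropping to 0 → total 180, payoff 85. Profitable deviation.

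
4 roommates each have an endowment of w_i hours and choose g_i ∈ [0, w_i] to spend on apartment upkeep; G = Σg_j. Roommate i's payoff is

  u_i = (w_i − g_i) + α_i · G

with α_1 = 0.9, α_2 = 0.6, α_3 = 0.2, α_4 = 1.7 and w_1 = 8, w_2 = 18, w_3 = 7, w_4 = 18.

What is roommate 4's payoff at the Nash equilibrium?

30.6

∂u_i/∂g_i = α_i − 1, so roommate i contributes w_i if α_i > 1, else 0.
α_i > 1 for i ∈ {4}; NE contributions (0, 0, 0, 18), G = 18.
u_4 = (18 − 18) + 1.7·18 = 30.6.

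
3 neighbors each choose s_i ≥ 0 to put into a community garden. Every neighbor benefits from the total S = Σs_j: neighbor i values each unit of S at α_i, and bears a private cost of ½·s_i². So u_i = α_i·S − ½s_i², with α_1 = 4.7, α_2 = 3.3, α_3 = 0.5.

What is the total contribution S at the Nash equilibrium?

8.5

Neighbor i's FOC: ∂u_i/∂s_i = α_i − s_i = 0, so s_i* = α_i.
NE contributions = (4.7, 3.3, 0.5); S = 8.5.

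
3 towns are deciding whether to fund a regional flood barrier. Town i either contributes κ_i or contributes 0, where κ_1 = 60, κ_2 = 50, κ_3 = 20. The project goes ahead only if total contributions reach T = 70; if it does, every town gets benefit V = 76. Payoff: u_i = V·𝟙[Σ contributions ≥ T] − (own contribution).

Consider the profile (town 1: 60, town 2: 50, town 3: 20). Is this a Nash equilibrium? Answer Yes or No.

Total = 130 ≥ 70: provided.
Town 1 (pledges 60, payoff 16): dropping to 0 → total 70, payoff 76. Profitable deviation.

No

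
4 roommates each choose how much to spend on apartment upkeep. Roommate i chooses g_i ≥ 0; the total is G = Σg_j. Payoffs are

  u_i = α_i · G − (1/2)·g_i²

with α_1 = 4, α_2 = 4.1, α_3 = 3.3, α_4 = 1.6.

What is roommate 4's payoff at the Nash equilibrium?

Roommate i's FOC: ∂u_i/∂g_i = α_i − g_i = 0, so g_i* = α_i.
NE contributions = (4, 4.1, 3.3, 1.6); G = 13.
u_4 = α_4·G − ½·(g_4)² = 1.6·13 − ½·1.6² = 19.52.

19.52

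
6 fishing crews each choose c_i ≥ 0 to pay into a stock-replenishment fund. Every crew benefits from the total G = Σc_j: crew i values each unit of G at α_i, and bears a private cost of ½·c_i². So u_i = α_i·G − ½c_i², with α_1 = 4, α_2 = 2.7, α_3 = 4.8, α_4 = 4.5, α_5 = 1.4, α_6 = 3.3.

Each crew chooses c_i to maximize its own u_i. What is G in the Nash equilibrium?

Crew i's FOC: ∂u_i/∂c_i = α_i − c_i = 0, so c_i* = α_i.
NE contributions = (4, 2.7, 4.8, 4.5, 1.4, 3.3); G = 20.7.

20.7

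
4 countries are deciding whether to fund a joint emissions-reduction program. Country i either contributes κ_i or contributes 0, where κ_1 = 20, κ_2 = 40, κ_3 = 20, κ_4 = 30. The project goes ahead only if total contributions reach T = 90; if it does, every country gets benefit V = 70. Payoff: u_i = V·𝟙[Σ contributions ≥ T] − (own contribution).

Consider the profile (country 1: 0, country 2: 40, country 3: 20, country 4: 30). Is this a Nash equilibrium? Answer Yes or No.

Yes

Total = 90 ≥ 90: provided.
Country 1 (pledges 0, payoff 70): pledging 20 → total 110, payoff 50. No gain.
Country 2 (pledges 40, payoff 30): dropping to 0 → total 50, payoff 0. No gain.
Country 3 (pledges 20, payoff 50): dropping to 0 → total 70, payoff 0. No gain.
Country 4 (pledges 30, payoff 40): dropping to 0 → total 60, payoff 0. No gain.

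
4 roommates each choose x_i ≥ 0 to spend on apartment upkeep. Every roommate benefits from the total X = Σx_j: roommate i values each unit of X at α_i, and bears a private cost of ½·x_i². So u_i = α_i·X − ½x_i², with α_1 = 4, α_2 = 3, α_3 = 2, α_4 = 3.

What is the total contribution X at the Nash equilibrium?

12

Roommate i's FOC: ∂u_i/∂x_i = α_i − x_i = 0, so x_i* = α_i.
NE contributions = (4, 3, 2, 3); X = 12.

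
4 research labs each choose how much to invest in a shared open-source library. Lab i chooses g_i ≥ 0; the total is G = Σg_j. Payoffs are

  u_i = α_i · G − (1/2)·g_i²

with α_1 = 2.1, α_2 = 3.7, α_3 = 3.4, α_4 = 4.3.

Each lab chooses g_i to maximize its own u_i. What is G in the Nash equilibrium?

Lab i's FOC: ∂u_i/∂g_i = α_i − g_i = 0, so g_i* = α_i.
NE contributions = (2.1, 3.7, 3.4, 4.3); G = 13.5.

13.5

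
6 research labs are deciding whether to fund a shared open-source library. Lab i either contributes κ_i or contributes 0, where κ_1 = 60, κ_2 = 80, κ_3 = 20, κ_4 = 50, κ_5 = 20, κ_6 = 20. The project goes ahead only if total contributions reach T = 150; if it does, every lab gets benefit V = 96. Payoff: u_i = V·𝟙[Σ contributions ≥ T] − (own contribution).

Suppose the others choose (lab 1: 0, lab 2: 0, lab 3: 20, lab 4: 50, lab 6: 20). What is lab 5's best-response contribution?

0

Others' total = 90. Even contributing 20 gives 110 < 150: no benefit either way.
Best response: 0.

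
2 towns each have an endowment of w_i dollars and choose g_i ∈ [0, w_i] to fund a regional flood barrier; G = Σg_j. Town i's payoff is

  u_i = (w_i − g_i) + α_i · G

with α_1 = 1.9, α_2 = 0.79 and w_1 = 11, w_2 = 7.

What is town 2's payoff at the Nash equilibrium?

15.69

∂u_i/∂g_i = α_i − 1, so town i contributes w_i if α_i > 1, else 0.
α_i > 1 for i ∈ {1}; NE contributions (11, 0), G = 11.
u_2 = (7 − 0) + 0.79·11 = 15.69.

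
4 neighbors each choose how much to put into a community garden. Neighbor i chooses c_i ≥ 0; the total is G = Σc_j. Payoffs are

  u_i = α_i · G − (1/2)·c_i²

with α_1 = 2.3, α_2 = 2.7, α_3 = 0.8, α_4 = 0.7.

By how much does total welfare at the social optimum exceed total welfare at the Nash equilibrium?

Neighbor i's FOC: ∂u_i/∂c_i = α_i − c_i = 0, so c_i* = α_i.
NE contributions = (2.3, 2.7, 0.8, 0.7); G = 6.5.
W^NE = (Σα)·G − ½Σα_i² = 6.5² − ½·13.71 = 35.395.
Planner sets c_i = Σα_j = 6.5 for every i, so G^SO = 4·6.5 = 26.
W^SO = (Σα)·G^SO − ½·4·(Σα)² = (4/2)·6.5² = 84.5.
Deadweight loss = W^SO − W^NE = 49.105.

49.105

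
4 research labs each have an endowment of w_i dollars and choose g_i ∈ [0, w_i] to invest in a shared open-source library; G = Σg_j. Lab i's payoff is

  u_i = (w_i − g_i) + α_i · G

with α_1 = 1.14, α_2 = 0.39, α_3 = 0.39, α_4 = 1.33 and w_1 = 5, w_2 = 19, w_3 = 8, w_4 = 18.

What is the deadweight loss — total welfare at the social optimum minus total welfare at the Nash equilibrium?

60.75

∂u_i/∂g_i = α_i − 1, so lab i contributes w_i if α_i > 1, else 0.
α_i > 1 for i ∈ {1, 4}; NE contributions (5, 0, 0, 18), G = 23.
W^NE = Σw_i − G^NE + (Σα_i)·G^NE = 50 + 2.25·23 = 101.75.
Planner: ∂(Σu_j)/∂g_i = Σα_j − 1 = 2.25 > 0, so everyone contributes w_i; G^SO = 50, W^SO = 50 + 2.25·50 = 162.5.
Deadweight loss = 60.75.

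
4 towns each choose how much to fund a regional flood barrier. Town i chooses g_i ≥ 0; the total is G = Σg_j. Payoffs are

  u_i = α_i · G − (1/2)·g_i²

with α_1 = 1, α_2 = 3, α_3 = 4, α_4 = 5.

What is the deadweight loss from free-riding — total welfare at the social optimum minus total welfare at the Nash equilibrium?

Town i's FOC: ∂u_i/∂g_i = α_i − g_i = 0, so g_i* = α_i.
NE contributions = (1, 3, 4, 5); G = 13.
W^NE = (Σα)·G − ½Σα_i² = 13² − ½·51 = 143.5.
Planner sets g_i = Σα_j = 13 for every i, so G^SO = 4·13 = 52.
W^SO = (Σα)·G^SO − ½·4·(Σα)² = (4/2)·13² = 338.
Deadweight loss = W^SO − W^NE = 194.5.

194.5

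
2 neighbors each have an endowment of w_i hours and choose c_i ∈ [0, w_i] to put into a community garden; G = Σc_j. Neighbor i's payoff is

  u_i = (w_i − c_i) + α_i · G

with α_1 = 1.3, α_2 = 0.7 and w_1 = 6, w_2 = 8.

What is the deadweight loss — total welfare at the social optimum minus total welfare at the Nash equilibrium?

8

∂u_i/∂c_i = α_i − 1, so neighbor i contributes w_i if α_i > 1, else 0.
α_i > 1 for i ∈ {1}; NE contributions (6, 0), G = 6.
W^NE = Σw_i − G^NE + (Σα_i)·G^NE = 14 + 1·6 = 20.
Planner: ∂(Σu_j)/∂c_i = Σα_j − 1 = 1 > 0, so everyone contributes w_i; G^SO = 14, W^SO = 14 + 1·14 = 28.
Deadweight loss = 8.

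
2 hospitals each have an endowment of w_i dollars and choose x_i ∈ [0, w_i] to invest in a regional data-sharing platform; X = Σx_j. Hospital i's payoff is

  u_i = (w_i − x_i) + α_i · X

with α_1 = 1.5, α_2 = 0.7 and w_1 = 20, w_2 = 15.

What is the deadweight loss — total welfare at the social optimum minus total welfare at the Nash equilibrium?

∂u_i/∂x_i = α_i − 1, so hospital i contributes w_i if α_i > 1, else 0.
α_i > 1 for i ∈ {1}; NE contributions (20, 0), X = 20.
W^NE = Σw_i − X^NE + (Σα_i)·X^NE = 35 + 1.2·20 = 59.
Planner: ∂(Σu_j)/∂x_i = Σα_j − 1 = 1.2 > 0, so everyone contributes w_i; X^SO = 35, W^SO = 35 + 1.2·35 = 77.
Deadweight loss = 18.

18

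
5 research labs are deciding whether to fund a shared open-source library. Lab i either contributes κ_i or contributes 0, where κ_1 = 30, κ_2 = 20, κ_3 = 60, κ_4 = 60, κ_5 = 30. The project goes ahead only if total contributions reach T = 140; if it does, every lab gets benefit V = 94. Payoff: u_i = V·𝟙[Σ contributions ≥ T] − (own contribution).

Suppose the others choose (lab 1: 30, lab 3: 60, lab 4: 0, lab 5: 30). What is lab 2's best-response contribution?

20

Others' total = 120. Contributing 20 brings total to 140 ≥ 140: gain V − κ_2 = 74.
Best response: 20.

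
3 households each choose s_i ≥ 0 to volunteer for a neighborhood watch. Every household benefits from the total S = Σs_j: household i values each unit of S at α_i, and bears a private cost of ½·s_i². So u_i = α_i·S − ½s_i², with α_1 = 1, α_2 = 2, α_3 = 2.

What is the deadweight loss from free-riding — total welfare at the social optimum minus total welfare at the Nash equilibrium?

Household i's FOC: ∂u_i/∂s_i = α_i − s_i = 0, so s_i* = α_i.
NE contributions = (1, 2, 2); S = 5.
W^NE = (Σα)·S − ½Σα_i² = 5² − ½·9 = 20.5.
Planner sets s_i = Σα_j = 5 for every i, so S^SO = 3·5 = 15.
W^SO = (Σα)·S^SO − ½·3·(Σα)² = (3/2)·5² = 37.5.
Deadweight loss = W^SO − W^NE = 17.

17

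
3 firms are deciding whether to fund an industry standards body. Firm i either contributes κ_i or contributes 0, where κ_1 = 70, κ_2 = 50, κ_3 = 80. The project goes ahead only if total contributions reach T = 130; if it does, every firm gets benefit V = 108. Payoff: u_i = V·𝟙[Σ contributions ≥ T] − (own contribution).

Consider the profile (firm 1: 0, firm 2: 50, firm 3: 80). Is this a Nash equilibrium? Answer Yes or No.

Total = 130 ≥ 130: provided.
Firm 1 (pledges 0, payoff 108): pledging 70 → total 200, payoff 38. No gain.
Firm 2 (pledges 50, payoff 58): dropping to 0 → total 80, payoff 0. No gain.
Firm 3 (pledges 80, payoff 28): dropping to 0 → total 50, payoff 0. No gain.

Yes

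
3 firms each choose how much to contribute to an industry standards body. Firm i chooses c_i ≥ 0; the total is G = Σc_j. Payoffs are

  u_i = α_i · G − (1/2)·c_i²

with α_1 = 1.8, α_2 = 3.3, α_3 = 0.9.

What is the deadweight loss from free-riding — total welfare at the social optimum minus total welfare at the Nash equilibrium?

Firm i's FOC: ∂u_i/∂c_i = α_i − c_i = 0, so c_i* = α_i.
NE contributions = (1.8, 3.3, 0.9); G = 6.
W^NE = (Σα)·G − ½Σα_i² = 6² − ½·14.94 = 28.53.
Planner sets c_i = Σα_j = 6 for every i, so G^SO = 3·6 = 18.
W^SO = (Σα)·G^SO − ½·3·(Σα)² = (3/2)·6² = 54.
Deadweight loss = W^SO − W^NE = 25.47.

25.47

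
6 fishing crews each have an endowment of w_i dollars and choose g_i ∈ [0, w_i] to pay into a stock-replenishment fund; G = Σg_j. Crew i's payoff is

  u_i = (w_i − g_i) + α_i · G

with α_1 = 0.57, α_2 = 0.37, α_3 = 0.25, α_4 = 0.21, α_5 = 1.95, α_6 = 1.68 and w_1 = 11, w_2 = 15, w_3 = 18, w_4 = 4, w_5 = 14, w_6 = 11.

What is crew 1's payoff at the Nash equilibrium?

∂u_i/∂g_i = α_i − 1, so crew i contributes w_i if α_i > 1, else 0.
α_i > 1 for i ∈ {5, 6}; NE contributions (0, 0, 0, 0, 14, 11), G = 25.
u_1 = (11 − 0) + 0.57·25 = 25.25.

25.25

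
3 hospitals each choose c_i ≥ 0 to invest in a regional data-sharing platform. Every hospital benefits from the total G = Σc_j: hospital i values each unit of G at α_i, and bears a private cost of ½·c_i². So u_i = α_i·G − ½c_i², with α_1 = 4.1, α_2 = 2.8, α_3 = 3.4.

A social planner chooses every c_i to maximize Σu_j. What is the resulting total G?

30.9

Planner FOC: ∂(Σu_j)/∂c_i = (Σα_j) − c_i = 0, so c_i^SO = Σα_j = 10.3 for every i; G^SO = 30.9.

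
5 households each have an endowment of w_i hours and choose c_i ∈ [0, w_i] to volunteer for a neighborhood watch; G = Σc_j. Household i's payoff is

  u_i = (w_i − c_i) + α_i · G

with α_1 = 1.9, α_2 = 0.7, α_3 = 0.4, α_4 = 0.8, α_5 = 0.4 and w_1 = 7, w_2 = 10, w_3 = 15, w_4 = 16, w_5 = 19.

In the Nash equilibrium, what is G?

7

∂u_i/∂c_i = α_i − 1, so household i contributes w_i if α_i > 1, else 0.
α_i > 1 for i ∈ {1}; NE contributions (7, 0, 0, 0, 0), G = 7.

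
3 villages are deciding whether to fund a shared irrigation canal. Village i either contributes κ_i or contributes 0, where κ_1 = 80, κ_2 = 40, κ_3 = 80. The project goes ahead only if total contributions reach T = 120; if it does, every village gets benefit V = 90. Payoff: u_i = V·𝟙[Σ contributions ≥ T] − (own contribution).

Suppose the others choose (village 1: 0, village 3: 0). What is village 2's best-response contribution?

0

Others' total = 0. Even contributing 40 gives 40 < 120: no benefit either way.
Best response: 0.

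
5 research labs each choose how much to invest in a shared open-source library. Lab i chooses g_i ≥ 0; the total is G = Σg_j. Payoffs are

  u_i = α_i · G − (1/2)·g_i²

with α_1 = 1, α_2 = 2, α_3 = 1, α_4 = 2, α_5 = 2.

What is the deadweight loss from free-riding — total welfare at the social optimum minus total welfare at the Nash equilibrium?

Lab i's FOC: ∂u_i/∂g_i = α_i − g_i = 0, so g_i* = α_i.
NE contributions = (1, 2, 1, 2, 2); G = 8.
W^NE = (Σα)·G − ½Σα_i² = 8² − ½·14 = 57.
Planner sets g_i = Σα_j = 8 for every i, so G^SO = 5·8 = 40.
W^SO = (Σα)·G^SO − ½·5·(Σα)² = (5/2)·8² = 160.
Deadweight loss = W^SO − W^NE = 103.

103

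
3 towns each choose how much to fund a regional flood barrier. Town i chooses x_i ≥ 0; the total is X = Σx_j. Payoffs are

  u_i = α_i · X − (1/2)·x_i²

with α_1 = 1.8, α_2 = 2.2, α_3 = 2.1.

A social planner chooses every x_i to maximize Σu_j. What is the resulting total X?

Planner FOC: ∂(Σu_j)/∂x_i = (Σα_j) − x_i = 0, so x_i^SO = Σα_j = 6.1 for every i; X^SO = 18.3.

18.3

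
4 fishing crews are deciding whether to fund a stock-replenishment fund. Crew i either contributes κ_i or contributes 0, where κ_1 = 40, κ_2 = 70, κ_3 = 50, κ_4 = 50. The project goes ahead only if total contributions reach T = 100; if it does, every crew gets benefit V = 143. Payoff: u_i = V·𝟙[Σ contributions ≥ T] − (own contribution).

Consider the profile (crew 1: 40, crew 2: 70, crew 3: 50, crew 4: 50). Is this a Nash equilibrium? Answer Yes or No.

No

Total = 210 ≥ 100: provided.
Crew 1 (pledges 40, payoff 103): dropping to 0 → total 170, payoff 143. Profitable deviation.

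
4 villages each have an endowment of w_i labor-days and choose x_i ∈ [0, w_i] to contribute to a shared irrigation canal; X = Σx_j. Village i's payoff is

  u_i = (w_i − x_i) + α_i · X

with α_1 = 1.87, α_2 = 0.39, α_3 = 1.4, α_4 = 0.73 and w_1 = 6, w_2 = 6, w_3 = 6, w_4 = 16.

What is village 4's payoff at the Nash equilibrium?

24.76

∂u_i/∂x_i = α_i − 1, so village i contributes w_i if α_i > 1, else 0.
α_i > 1 for i ∈ {1, 3}; NE contributions (6, 0, 6, 0), X = 12.
u_4 = (16 − 0) + 0.73·12 = 24.76.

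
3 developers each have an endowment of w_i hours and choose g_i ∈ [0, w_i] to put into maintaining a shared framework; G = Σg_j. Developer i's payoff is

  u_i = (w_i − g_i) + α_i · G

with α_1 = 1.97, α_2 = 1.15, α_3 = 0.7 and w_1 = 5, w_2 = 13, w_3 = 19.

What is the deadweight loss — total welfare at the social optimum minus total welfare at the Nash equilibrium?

∂u_i/∂g_i = α_i − 1, so developer i contributes w_i if α_i > 1, else 0.
α_i > 1 for i ∈ {1, 2}; NE contributions (5, 13, 0), G = 18.
W^NE = Σw_i − G^NE + (Σα_i)·G^NE = 37 + 2.82·18 = 87.76.
Planner: ∂(Σu_j)/∂g_i = Σα_j − 1 = 2.82 > 0, so everyone contributes w_i; G^SO = 37, W^SO = 37 + 2.82·37 = 141.34.
Deadweight loss = 53.58.

53.58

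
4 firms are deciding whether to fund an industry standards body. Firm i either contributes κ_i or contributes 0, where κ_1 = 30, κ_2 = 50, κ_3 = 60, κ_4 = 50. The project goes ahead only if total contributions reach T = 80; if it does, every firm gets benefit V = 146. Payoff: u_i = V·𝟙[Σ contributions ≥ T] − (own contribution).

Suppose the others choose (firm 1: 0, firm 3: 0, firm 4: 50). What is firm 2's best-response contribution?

Others' total = 50. Contributing 50 brings total to 100 ≥ 80: gain V − κ_2 = 96.
Best response: 50.

50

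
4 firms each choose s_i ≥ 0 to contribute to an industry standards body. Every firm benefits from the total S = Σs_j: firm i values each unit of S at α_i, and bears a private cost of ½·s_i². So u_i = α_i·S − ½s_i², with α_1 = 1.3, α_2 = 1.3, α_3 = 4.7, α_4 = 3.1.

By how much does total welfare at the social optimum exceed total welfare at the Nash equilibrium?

Firm i's FOC: ∂u_i/∂s_i = α_i − s_i = 0, so s_i* = α_i.
NE contributions = (1.3, 1.3, 4.7, 3.1); S = 10.4.
W^NE = (Σα)·S − ½Σα_i² = 10.4² − ½·35.08 = 90.62.
Planner sets s_i = Σα_j = 10.4 for every i, so S^SO = 4·10.4 = 41.6.
W^SO = (Σα)·S^SO − ½·4·(Σα)² = (4/2)·10.4² = 216.32.
Deadweight loss = W^SO − W^NE = 125.7.

125.7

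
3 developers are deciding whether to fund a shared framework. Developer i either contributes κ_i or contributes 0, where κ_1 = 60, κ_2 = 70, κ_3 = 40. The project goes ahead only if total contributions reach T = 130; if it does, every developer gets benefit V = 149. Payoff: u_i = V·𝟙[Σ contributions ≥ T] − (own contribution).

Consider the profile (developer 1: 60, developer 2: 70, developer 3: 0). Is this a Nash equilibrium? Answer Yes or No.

Yes

Total = 130 ≥ 130: provided.
Developer 1 (pledges 60, payoff 89): dropping to 0 → total 70, payoff 0. No gain.
Developer 2 (pledges 70, payoff 79): dropping to 0 → total 60, payoff 0. No gain.
Developer 3 (pledges 0, payoff 149): pledging 40 → total 170, payoff 109. No gain.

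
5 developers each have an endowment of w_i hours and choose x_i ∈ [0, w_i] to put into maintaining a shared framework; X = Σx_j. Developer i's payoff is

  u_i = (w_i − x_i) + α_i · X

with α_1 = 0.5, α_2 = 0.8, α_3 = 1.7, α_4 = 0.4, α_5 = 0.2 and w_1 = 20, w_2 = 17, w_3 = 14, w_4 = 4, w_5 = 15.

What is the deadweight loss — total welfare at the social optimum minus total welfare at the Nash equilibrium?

145.6

∂u_i/∂x_i = α_i − 1, so developer i contributes w_i if α_i > 1, else 0.
α_i > 1 for i ∈ {3}; NE contributions (0, 0, 14, 0, 0), X = 14.
W^NE = Σw_i − X^NE + (Σα_i)·X^NE = 70 + 2.6·14 = 106.4.
Planner: ∂(Σu_j)/∂x_i = Σα_j − 1 = 2.6 > 0, so everyone contributes w_i; X^SO = 70, W^SO = 70 + 2.6·70 = 252.
Deadweight loss = 145.6.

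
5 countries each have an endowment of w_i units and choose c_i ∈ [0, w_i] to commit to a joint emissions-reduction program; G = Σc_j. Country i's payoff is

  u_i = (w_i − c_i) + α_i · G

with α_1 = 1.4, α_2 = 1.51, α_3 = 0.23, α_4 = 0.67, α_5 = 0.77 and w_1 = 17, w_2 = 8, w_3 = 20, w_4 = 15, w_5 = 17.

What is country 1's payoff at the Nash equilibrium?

∂u_i/∂c_i = α_i − 1, so country i contributes w_i if α_i > 1, else 0.
α_i > 1 for i ∈ {1, 2}; NE contributions (17, 8, 0, 0, 0), G = 25.
u_1 = (17 − 17) + 1.4·25 = 35.

35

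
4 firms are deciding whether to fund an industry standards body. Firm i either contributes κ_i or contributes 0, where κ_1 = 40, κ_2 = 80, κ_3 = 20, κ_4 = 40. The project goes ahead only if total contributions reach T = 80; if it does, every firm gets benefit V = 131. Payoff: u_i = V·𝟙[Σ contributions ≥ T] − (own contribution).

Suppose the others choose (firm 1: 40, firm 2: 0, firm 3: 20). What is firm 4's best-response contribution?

40

Others' total = 60. Contributing 40 brings total to 100 ≥ 80: gain V − κ_4 = 91.
Best response: 40.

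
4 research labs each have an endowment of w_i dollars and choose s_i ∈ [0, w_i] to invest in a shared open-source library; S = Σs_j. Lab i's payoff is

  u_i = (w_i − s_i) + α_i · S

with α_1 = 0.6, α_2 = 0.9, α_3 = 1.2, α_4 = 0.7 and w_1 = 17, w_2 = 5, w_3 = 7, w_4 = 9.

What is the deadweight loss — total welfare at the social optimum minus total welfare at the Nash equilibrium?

74.4

∂u_i/∂s_i = α_i − 1, so lab i contributes w_i if α_i > 1, else 0.
α_i > 1 for i ∈ {3}; NE contributions (0, 0, 7, 0), S = 7.
W^NE = Σw_i − S^NE + (Σα_i)·S^NE = 38 + 2.4·7 = 54.8.
Planner: ∂(Σu_j)/∂s_i = Σα_j − 1 = 2.4 > 0, so everyone contributes w_i; S^SO = 38, W^SO = 38 + 2.4·38 = 129.2.
Deadweight loss = 74.4.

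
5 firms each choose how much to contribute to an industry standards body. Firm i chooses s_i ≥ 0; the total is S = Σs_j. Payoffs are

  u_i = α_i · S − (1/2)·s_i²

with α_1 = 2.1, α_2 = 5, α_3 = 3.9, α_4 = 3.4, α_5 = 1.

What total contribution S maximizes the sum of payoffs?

Planner FOC: ∂(Σu_j)/∂s_i = (Σα_j) − s_i = 0, so s_i^SO = Σα_j = 15.4 for every i; S^SO = 77.

77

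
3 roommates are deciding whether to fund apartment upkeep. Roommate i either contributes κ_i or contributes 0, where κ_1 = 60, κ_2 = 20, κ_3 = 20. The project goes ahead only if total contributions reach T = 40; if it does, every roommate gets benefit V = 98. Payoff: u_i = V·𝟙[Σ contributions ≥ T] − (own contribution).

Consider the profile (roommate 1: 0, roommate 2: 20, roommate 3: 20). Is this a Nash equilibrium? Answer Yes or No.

Yes

Total = 40 ≥ 40: provided.
Roommate 1 (pledges 0, payoff 98): pledging 60 → total 100, payoff 38. No gain.
Roommate 2 (pledges 20, payoff 78): dropping to 0 → total 20, payoff 0. No gain.
Roommate 3 (pledges 20, payoff 78): dropping to 0 → total 20, payoff 0. No gain.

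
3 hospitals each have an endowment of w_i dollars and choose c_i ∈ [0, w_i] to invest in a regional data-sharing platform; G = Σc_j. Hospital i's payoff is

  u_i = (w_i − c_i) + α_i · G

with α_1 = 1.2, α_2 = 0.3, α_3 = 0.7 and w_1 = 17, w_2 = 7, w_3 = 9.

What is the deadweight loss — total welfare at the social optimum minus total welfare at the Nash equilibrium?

∂u_i/∂c_i = α_i − 1, so hospital i contributes w_i if α_i > 1, else 0.
α_i > 1 for i ∈ {1}; NE contributions (17, 0, 0), G = 17.
W^NE = Σw_i − G^NE + (Σα_i)·G^NE = 33 + 1.2·17 = 53.4.
Planner: ∂(Σu_j)/∂c_i = Σα_j − 1 = 1.2 > 0, so everyone contributes w_i; G^SO = 33, W^SO = 33 + 1.2·33 = 72.6.
Deadweight loss = 19.2.

19.2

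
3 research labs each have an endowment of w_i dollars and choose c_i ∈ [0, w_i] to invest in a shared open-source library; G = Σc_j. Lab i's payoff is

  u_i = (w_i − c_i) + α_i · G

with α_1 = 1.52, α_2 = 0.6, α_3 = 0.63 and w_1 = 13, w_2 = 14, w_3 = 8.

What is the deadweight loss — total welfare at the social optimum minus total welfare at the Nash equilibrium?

38.5

∂u_i/∂c_i = α_i − 1, so lab i contributes w_i if α_i > 1, else 0.
α_i > 1 for i ∈ {1}; NE contributions (13, 0, 0), G = 13.
W^NE = Σw_i − G^NE + (Σα_i)·G^NE = 35 + 1.75·13 = 57.75.
Planner: ∂(Σu_j)/∂c_i = Σα_j − 1 = 1.75 > 0, so everyone contributes w_i; G^SO = 35, W^SO = 35 + 1.75·35 = 96.25.
Deadweight loss = 38.5.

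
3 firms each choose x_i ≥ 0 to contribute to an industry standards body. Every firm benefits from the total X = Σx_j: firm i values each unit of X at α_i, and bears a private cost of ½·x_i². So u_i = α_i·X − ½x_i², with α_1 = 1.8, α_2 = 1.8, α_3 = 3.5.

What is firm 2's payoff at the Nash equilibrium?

Firm i's FOC: ∂u_i/∂x_i = α_i − x_i = 0, so x_i* = α_i.
NE contributions = (1.8, 1.8, 3.5); X = 7.1.
u_2 = α_2·X − ½·(x_2)² = 1.8·7.1 − ½·1.8² = 11.16.

11.16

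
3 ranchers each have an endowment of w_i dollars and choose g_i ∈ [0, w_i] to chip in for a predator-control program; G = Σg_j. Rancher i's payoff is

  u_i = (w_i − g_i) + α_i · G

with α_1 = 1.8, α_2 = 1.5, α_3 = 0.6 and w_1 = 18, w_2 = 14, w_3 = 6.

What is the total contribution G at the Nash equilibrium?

∂u_i/∂g_i = α_i − 1, so rancher i contributes w_i if α_i > 1, else 0.
α_i > 1 for i ∈ {1, 2}; NE contributions (18, 14, 0), G = 32.

32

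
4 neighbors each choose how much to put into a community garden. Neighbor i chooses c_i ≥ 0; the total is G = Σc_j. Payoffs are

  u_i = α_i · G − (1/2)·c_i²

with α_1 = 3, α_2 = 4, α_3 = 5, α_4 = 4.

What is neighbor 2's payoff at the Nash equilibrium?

Neighbor i's FOC: ∂u_i/∂c_i = α_i − c_i = 0, so c_i* = α_i.
NE contributions = (3, 4, 5, 4); G = 16.
u_2 = α_2·G − ½·(c_2)² = 4·16 − ½·4² = 56.

56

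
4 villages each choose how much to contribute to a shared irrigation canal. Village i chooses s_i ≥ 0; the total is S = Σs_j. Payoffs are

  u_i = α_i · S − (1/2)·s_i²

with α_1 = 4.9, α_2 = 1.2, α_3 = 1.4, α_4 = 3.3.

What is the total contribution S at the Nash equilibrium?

Village i's FOC: ∂u_i/∂s_i = α_i − s_i = 0, so s_i* = α_i.
NE contributions = (4.9, 1.2, 1.4, 3.3); S = 10.8.

10.8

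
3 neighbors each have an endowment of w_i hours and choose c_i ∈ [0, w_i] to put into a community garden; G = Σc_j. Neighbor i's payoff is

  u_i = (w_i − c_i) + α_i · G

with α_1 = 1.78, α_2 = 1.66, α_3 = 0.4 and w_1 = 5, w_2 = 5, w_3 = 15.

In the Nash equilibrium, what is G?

∂u_i/∂c_i = α_i − 1, so neighbor i contributes w_i if α_i > 1, else 0.
α_i > 1 for i ∈ {1, 2}; NE contributions (5, 5, 0), G = 10.

10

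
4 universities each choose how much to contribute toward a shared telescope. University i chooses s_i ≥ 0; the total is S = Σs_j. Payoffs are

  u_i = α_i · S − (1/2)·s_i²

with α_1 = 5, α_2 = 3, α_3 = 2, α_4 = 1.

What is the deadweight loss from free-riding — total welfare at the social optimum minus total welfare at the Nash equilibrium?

140.5

University i's FOC: ∂u_i/∂s_i = α_i − s_i = 0, so s_i* = α_i.
NE contributions = (5, 3, 2, 1); S = 11.
W^NE = (Σα)·S − ½Σα_i² = 11² − ½·39 = 101.5.
Planner sets s_i = Σα_j = 11 for every i, so S^SO = 4·11 = 44.
W^SO = (Σα)·S^SO − ½·4·(Σα)² = (4/2)·11² = 242.
Deadweight loss = W^SO − W^NE = 140.5.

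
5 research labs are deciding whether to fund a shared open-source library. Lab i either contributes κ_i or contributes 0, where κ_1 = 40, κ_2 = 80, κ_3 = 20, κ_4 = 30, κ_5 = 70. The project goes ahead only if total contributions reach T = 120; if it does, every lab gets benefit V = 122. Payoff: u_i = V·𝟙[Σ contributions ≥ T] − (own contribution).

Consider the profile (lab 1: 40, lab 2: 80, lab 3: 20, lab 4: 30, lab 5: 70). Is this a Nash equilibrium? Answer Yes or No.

No

Total = 240 ≥ 120: provided.
Lab 1 (pledges 40, payoff 82): dropping to 0 → total 200, payoff 122. Profitable deviation.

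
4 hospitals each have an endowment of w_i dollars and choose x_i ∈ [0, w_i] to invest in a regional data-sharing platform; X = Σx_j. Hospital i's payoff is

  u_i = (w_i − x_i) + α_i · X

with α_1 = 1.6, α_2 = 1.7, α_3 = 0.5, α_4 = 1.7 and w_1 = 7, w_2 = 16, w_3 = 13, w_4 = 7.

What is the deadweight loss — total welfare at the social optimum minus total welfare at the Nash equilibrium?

∂u_i/∂x_i = α_i − 1, so hospital i contributes w_i if α_i > 1, else 0.
α_i > 1 for i ∈ {1, 2, 4}; NE contributions (7, 16, 0, 7), X = 30.
W^NE = Σw_i − X^NE + (Σα_i)·X^NE = 43 + 4.5·30 = 178.
Planner: ∂(Σu_j)/∂x_i = Σα_j − 1 = 4.5 > 0, so everyone contributes w_i; X^SO = 43, W^SO = 43 + 4.5·43 = 236.5.
Deadweight loss = 58.5.

58.5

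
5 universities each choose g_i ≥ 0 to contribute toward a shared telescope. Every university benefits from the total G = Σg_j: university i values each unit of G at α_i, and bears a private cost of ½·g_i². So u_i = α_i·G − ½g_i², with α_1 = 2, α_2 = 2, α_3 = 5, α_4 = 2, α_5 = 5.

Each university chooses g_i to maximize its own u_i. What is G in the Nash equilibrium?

16

University i's FOC: ∂u_i/∂g_i = α_i − g_i = 0, so g_i* = α_i.
NE contributions = (2, 2, 5, 2, 5); G = 16.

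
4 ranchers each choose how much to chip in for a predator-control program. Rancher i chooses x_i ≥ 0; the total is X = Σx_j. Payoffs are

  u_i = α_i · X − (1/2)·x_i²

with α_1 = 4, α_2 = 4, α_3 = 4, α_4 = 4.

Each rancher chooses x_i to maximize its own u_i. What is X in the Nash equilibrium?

Rancher i's FOC: ∂u_i/∂x_i = α_i − x_i = 0, so x_i* = α_i.
NE contributions = (4, 4, 4, 4); X = 16.

16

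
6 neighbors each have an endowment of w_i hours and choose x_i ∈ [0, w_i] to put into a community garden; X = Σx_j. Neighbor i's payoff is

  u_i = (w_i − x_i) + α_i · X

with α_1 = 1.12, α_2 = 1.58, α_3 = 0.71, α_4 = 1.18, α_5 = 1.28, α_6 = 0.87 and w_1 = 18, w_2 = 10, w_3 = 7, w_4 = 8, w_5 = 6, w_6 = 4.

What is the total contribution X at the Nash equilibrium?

∂u_i/∂x_i = α_i − 1, so neighbor i contributes w_i if α_i > 1, else 0.
α_i > 1 for i ∈ {1, 2, 4, 5}; NE contributions (18, 10, 0, 8, 6, 0), X = 42.

42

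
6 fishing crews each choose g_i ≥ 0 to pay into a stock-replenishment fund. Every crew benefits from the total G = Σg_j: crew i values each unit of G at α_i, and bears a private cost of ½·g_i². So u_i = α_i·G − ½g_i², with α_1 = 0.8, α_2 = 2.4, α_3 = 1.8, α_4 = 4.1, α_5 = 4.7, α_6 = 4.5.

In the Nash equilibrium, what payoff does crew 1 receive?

14.32

Crew i's FOC: ∂u_i/∂g_i = α_i − g_i = 0, so g_i* = α_i.
NE contributions = (0.8, 2.4, 1.8, 4.1, 4.7, 4.5); G = 18.3.
u_1 = α_1·G − ½·(g_1)² = 0.8·18.3 − ½·0.8² = 14.32.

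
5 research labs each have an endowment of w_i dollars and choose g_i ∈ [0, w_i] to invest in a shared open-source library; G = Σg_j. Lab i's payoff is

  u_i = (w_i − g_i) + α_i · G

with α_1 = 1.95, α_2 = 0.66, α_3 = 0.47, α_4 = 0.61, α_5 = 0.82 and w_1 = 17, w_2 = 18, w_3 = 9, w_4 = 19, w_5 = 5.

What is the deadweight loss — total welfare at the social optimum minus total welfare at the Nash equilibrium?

179.01

∂u_i/∂g_i = α_i − 1, so lab i contributes w_i if α_i > 1, else 0.
α_i > 1 for i ∈ {1}; NE contributions (17, 0, 0, 0, 0), G = 17.
W^NE = Σw_i − G^NE + (Σα_i)·G^NE = 68 + 3.51·17 = 127.67.
Planner: ∂(Σu_j)/∂g_i = Σα_j − 1 = 3.51 > 0, so everyone contributes w_i; G^SO = 68, W^SO = 68 + 3.51·68 = 306.68.
Deadweight loss = 179.01.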